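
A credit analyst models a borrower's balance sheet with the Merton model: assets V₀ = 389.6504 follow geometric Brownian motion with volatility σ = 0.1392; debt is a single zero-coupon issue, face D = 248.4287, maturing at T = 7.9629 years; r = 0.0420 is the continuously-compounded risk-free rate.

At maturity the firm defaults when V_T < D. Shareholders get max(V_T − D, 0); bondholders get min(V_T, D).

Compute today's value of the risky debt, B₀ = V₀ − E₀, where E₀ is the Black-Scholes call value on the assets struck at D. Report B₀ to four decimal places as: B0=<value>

d₁ = [ln(V₀/D) + (r + σ²/2)T] / (σ√T)
   = [ln(389.6504/248.4287) + (0.0420 + 0.5·0.1392²)·7.9629] / (0.1392·√7.9629)
   = [0.450094 + 0.411589] / 0.392803 = 2.193677
d₂ = d₁ − σ√T = 2.193677 − 0.392803 = 1.800874
N(d₁) = 0.985871,  N(d₂) = 0.964139,  e^(−rT) = 0.715737
E₀ = V₀·N(d₁) − D·e^(−rT)·N(d₂)
   = 389.6504·0.985871 − 248.4287·0.715737·0.964139 = 212.711670
B₀ = V₀ − E₀ = 389.6504 − 212.711670 = 176.938730

B0=176.9387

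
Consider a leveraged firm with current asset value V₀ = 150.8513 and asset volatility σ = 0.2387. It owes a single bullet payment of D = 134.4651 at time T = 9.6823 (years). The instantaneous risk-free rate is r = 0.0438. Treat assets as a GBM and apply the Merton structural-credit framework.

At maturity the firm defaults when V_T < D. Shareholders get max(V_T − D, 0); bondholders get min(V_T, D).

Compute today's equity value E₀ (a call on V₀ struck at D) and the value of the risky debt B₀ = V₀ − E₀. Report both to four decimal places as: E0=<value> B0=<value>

d₁ = [ln(V₀/D) + (r + σ²/2)T] / (σ√T)
   = [ln(150.8513/134.4651) + (0.0438 + 0.5·0.2387²)·9.6823] / (0.2387·√9.6823)
   = [0.114990 + 0.699922] / 0.742748 = 1.097158
d₂ = d₁ − σ√T = 1.097158 − 0.742748 = 0.354410
N(d₁) = 0.863714,  N(d₂) = 0.638484,  e^(−rT) = 0.654368
E₀ = V₀·N(d₁) − D·e^(−rT)·N(d₂)
   = 150.8513·0.863714 − 134.4651·0.654368·0.638484 = 74.112324
B₀ = V₀ − E₀ = 150.8513 − 74.112324 = 76.738976

E0=74.1123 B0=76.7390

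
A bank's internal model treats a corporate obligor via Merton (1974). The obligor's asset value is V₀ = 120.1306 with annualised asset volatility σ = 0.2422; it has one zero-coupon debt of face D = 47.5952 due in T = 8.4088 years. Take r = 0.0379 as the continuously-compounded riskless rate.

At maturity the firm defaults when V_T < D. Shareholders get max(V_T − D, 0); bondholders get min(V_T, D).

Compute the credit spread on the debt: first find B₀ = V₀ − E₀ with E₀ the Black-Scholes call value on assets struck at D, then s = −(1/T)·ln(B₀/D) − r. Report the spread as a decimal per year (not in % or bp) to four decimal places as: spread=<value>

d₁ = [ln(V₀/D) + (r + σ²/2)T] / (σ√T)
   = [ln(120.1306/47.5952) + (0.0379 + 0.5·0.2422²)·8.4088] / (0.2422·√8.4088)
   = [0.925848 + 0.565327] / 0.702330 = 2.123183
d₂ = d₁ − σ√T = 2.123183 − 0.702330 = 1.420853
N(d₁) = 0.983131,  N(d₂) = 0.922320,  e^(−rT) = 0.727098
E₀ = V₀·N(d₁) − D·e^(−rT)·N(d₂)
   = 120.1306·0.983131 − 47.5952·0.727098·0.922320 = 86.185909
B₀ = V₀ − E₀ = 120.1306 − 86.185909 = 33.944691
spread = −(1/T)·ln(B₀/D) − r = −(1/8.4088)·ln(33.944691/47.5952) − 0.0379 = 0.00229592

spread=0.0023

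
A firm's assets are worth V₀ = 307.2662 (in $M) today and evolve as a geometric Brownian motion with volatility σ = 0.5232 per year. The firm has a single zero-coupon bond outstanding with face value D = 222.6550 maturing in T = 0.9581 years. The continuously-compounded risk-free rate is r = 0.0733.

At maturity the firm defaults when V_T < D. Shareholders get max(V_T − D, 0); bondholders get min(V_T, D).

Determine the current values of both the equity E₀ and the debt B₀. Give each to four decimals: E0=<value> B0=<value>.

E0=115.8982 B0=191.3680

d₁ = [ln(V₀/D) + (r + σ²/2)T] / (σ√T)
   = [ln(307.2662/222.6550) + (0.0733 + 0.5·0.5232²)·0.9581] / (0.5232·√0.9581)
   = [0.322091 + 0.201363] / 0.512122 = 1.022128
d₂ = d₁ − σ√T = 1.022128 − 0.512122 = 0.510007
N(d₁) = 0.846640,  N(d₂) = 0.694977,  e^(−rT) = 0.932181
E₀ = V₀·N(d₁) − D·e^(−rT)·N(d₂)
   = 307.2662·0.846640 − 222.6550·0.932181·0.694977 = 115.898193
B₀ = V₀ − E₀ = 307.2662 − 115.898193 = 191.368007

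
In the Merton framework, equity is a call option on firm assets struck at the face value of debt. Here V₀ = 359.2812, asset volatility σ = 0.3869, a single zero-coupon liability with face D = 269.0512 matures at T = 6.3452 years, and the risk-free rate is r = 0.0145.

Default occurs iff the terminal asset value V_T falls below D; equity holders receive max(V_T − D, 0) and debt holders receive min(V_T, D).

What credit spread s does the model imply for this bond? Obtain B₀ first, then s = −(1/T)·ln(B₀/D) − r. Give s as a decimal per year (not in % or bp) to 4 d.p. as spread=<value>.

spread=0.0475

d₁ = [ln(V₀/D) + (r + σ²/2)T] / (σ√T)
   = [ln(359.2812/269.0512) + (0.0145 + 0.5·0.3869²)·6.3452] / (0.3869·√6.3452)
   = [0.289204 + 0.566917] / 0.974589 = 0.878443
d₂ = d₁ − σ√T = 0.878443 − 0.974589 = -0.096146
N(d₁) = 0.810148,  N(d₂) = 0.461702,  e^(−rT) = 0.912100
E₀ = V₀·N(d₁) − D·e^(−rT)·N(d₂)
   = 359.2812·0.810148 − 269.0512·0.912100·0.461702 = 177.768522
B₀ = V₀ − E₀ = 359.2812 − 177.768522 = 181.512678
spread = −(1/T)·ln(B₀/D) − r = −(1/6.3452)·ln(181.512678/269.0512) − 0.0145 = 0.04752739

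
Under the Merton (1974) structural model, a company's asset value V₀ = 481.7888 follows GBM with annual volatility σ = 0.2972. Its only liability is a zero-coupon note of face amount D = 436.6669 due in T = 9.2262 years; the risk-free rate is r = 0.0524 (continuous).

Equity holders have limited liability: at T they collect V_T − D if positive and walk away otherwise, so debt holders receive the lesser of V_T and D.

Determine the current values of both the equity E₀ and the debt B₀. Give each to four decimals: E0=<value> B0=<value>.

d₁ = [ln(V₀/D) + (r + σ²/2)T] / (σ√T)
   = [ln(481.7888/436.6669) + (0.0524 + 0.5·0.2972²)·9.2262] / (0.2972·√9.2262)
   = [0.098335 + 0.890918] / 0.902735 = 1.095840
d₂ = d₁ − σ√T = 1.095840 − 0.902735 = 0.193105
N(d₁) = 0.863426,  N(d₂) = 0.576562,  e^(−rT) = 0.616650
E₀ = V₀·N(d₁) − D·e^(−rT)·N(d₂)
   = 481.7888·0.863426 − 436.6669·0.616650·0.576562 = 260.737529
B₀ = V₀ − E₀ = 481.7888 − 260.737529 = 221.051271

E0=260.7375 B0=221.0513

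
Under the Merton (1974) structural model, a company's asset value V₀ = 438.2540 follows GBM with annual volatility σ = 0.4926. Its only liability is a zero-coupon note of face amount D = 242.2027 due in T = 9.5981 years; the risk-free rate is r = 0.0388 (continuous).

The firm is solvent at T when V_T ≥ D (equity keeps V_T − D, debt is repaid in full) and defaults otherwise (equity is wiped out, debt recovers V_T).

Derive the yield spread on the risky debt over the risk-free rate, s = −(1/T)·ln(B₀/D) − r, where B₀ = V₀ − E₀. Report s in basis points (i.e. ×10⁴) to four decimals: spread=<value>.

spread=429.9581

d₁ = [ln(V₀/D) + (r + σ²/2)T] / (σ√T)
   = [ln(438.2540/242.2027) + (0.0388 + 0.5·0.4926²)·9.5981] / (0.4926·√9.5981)
   = [0.593024 + 1.536919] / 1.526114 = 1.395664
d₂ = d₁ − σ√T = 1.395664 − 1.526114 = -0.130451
N(d₁) = 0.918592,  N(d₂) = 0.448105,  e^(−rT) = 0.689074
E₀ = V₀·N(d₁) − D·e^(−rT)·N(d₂)
   = 438.2540·0.918592 − 242.2027·0.689074·0.448105 = 327.789895
B₀ = V₀ − E₀ = 438.2540 − 327.789895 = 110.464105
spread = −(1/T)·ln(B₀/D) − r = −(1/9.5981)·ln(110.464105/242.2027) − 0.0388 = 0.04299581
in basis points: 0.04299581 × 10⁴ = 429.9581 bp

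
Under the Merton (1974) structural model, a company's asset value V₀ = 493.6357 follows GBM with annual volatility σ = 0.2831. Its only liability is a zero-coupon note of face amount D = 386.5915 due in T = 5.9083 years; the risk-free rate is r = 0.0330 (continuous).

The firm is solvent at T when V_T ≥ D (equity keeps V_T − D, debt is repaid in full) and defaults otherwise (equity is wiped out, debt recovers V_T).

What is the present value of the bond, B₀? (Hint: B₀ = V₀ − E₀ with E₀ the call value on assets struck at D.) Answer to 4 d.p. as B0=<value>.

d₁ = [ln(V₀/D) + (r + σ²/2)T] / (σ√T)
   = [ln(493.6357/386.5915) + (0.0330 + 0.5·0.2831²)·5.9083] / (0.2831·√5.9083)
   = [0.244429 + 0.431736] / 0.688131 = 0.982611
d₂ = d₁ − σ√T = 0.982611 − 0.688131 = 0.294480
N(d₁) = 0.837101,  N(d₂) = 0.615805,  e^(−rT) = 0.822856
E₀ = V₀·N(d₁) − D·e^(−rT)·N(d₂)
   = 493.6357·0.837101 − 386.5915·0.822856·0.615805 = 217.329666
B₀ = V₀ − E₀ = 493.6357 − 217.329666 = 276.306034

B0=276.3060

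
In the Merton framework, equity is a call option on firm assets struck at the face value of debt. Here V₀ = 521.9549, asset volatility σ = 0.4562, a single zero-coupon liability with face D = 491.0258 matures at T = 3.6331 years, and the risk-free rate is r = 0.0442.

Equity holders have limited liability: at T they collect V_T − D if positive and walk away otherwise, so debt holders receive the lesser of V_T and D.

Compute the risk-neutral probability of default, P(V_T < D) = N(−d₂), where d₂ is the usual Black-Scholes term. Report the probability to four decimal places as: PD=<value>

d₁ = [ln(V₀/D) + (r + σ²/2)T] / (σ√T)
   = [ln(521.9549/491.0258) + (0.0442 + 0.5·0.4562²)·3.6331] / (0.4562·√3.6331)
   = [0.061085 + 0.538641] / 0.869549 = 0.689697
d₂ = d₁ − σ√T = 0.689697 − 0.869549 = -0.179852
risk-neutral PD = N(−d₂) = N(0.179852) = 0.571366

PD=0.5714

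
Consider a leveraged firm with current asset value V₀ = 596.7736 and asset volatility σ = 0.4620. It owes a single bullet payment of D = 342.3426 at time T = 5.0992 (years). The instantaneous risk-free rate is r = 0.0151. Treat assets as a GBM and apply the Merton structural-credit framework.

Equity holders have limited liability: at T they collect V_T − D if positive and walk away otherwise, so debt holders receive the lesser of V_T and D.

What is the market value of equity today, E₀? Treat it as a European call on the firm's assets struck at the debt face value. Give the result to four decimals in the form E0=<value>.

E0=350.2071

d₁ = [ln(V₀/D) + (r + σ²/2)T] / (σ√T)
   = [ln(596.7736/342.3426) + (0.0151 + 0.5·0.4620²)·5.0992] / (0.4620·√5.0992)
   = [0.555726 + 0.621195] / 1.043261 = 1.128117
d₂ = d₁ − σ√T = 1.128117 − 1.043261 = 0.084856
N(d₁) = 0.870365,  N(d₂) = 0.533812,  e^(−rT) = 0.925892
E₀ = V₀·N(d₁) − D·e^(−rT)·N(d₂)
   = 596.7736·0.870365 − 342.3426·0.925892·0.533812 = 350.207126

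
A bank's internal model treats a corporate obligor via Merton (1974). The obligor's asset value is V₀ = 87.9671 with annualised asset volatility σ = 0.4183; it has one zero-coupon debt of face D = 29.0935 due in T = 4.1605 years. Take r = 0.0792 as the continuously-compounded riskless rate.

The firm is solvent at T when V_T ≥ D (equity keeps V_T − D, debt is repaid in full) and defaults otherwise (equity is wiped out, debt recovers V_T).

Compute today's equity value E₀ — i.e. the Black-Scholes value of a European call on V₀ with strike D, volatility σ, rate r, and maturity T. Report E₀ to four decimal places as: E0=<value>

E0=67.6927

d₁ = [ln(V₀/D) + (r + σ²/2)T] / (σ√T)
   = [ln(87.9671/29.0935) + (0.0792 + 0.5·0.4183²)·4.1605] / (0.4183·√4.1605)
   = [1.106448 + 0.693503] / 0.853219 = 2.109600
d₂ = d₁ − σ√T = 2.109600 − 0.853219 = 1.256381
N(d₁) = 0.982554,  N(d₂) = 0.895511,  e^(−rT) = 0.719275
E₀ = V₀·N(d₁) − D·e^(−rT)·N(d₂)
   = 87.9671·0.982554 − 29.0935·0.719275·0.895511 = 67.692724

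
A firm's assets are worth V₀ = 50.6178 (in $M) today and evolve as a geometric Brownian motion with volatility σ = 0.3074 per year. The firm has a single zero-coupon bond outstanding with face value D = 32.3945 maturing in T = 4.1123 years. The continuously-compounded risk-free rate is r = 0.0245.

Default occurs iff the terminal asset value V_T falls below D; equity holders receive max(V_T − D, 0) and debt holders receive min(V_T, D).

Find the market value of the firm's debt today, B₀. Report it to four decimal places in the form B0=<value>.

B0=26.8515

d₁ = [ln(V₀/D) + (r + σ²/2)T] / (σ√T)
   = [ln(50.6178/32.3945) + (0.0245 + 0.5·0.3074²)·4.1123] / (0.3074·√4.1123)
   = [0.446315 + 0.295047] / 0.623371 = 1.189279
d₂ = d₁ − σ√T = 1.189279 − 0.623371 = 0.565908
N(d₁) = 0.882835,  N(d₂) = 0.714272,  e^(−rT) = 0.904158
E₀ = V₀·N(d₁) − D·e^(−rT)·N(d₂)
   = 50.6178·0.882835 − 32.3945·0.904158·0.714272 = 23.766326
B₀ = V₀ − E₀ = 50.6178 − 23.766326 = 26.851474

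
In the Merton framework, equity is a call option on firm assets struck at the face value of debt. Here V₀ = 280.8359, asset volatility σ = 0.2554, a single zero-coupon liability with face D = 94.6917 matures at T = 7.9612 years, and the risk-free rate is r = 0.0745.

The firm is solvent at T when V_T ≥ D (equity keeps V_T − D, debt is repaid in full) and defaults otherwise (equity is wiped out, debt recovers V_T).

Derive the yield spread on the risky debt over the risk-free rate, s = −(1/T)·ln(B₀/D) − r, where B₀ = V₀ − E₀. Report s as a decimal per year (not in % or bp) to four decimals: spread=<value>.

spread=0.0007

d₁ = [ln(V₀/D) + (r + σ²/2)T] / (σ√T)
   = [ln(280.8359/94.6917) + (0.0745 + 0.5·0.2554²)·7.9612] / (0.2554·√7.9612)
   = [1.087144 + 0.852761] / 0.720626 = 2.691970
d₂ = d₁ − σ√T = 2.691970 − 0.720626 = 1.971344
N(d₁) = 0.996448,  N(d₂) = 0.975658,  e^(−rT) = 0.552606
E₀ = V₀·N(d₁) − D·e^(−rT)·N(d₂)
   = 280.8359·0.996448 − 94.6917·0.552606·0.975658 = 228.785024
B₀ = V₀ − E₀ = 280.8359 − 228.785024 = 52.050876
spread = −(1/T)·ln(B₀/D) − r = −(1/7.9612)·ln(52.050876/94.6917) − 0.0745 = 0.00066514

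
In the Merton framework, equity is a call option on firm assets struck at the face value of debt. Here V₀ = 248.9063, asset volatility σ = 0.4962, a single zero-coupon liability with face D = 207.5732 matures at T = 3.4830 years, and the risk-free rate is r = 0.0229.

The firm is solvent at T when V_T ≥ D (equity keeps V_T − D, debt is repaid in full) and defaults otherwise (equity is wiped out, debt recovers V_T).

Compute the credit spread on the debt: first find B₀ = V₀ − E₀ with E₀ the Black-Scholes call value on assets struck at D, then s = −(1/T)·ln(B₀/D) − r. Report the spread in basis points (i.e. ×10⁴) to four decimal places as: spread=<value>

spread=925.5062

d₁ = [ln(V₀/D) + (r + σ²/2)T] / (σ√T)
   = [ln(248.9063/207.5732) + (0.0229 + 0.5·0.4962²)·3.4830] / (0.4962·√3.4830)
   = [0.181592 + 0.508543] / 0.926048 = 0.745248
d₂ = d₁ − σ√T = 0.745248 − 0.926048 = -0.180800
N(d₁) = 0.771939,  N(d₂) = 0.428262,  e^(−rT) = 0.923337
E₀ = V₀·N(d₁) − D·e^(−rT)·N(d₂)
   = 248.9063·0.771939 − 207.5732·0.923337·0.428262 = 110.059724
B₀ = V₀ − E₀ = 248.9063 − 110.059724 = 138.846576
spread = −(1/T)·ln(B₀/D) − r = −(1/3.4830)·ln(138.846576/207.5732) − 0.0229 = 0.09255062
in basis points: 0.09255062 × 10⁴ = 925.5062 bp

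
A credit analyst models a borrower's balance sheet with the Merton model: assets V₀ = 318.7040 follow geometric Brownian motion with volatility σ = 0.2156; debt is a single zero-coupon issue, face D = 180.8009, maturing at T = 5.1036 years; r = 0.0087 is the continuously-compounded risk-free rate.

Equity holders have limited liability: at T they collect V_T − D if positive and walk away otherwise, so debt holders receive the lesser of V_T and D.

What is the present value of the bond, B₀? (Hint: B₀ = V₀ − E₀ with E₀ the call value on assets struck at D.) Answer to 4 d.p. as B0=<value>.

B0=167.3390

d₁ = [ln(V₀/D) + (r + σ²/2)T] / (σ√T)
   = [ln(318.7040/180.8009) + (0.0087 + 0.5·0.2156²)·5.1036] / (0.2156·√5.1036)
   = [0.566866 + 0.163018] / 0.487065 = 1.498534
d₂ = d₁ − σ√T = 1.498534 − 0.487065 = 1.011469
N(d₁) = 0.933003,  N(d₂) = 0.844104,  e^(−rT) = 0.956570
E₀ = V₀·N(d₁) − D·e^(−rT)·N(d₂)
   = 318.7040·0.933003 − 180.8009·0.956570·0.844104 = 151.365004
B₀ = V₀ − E₀ = 318.7040 − 151.365004 = 167.338996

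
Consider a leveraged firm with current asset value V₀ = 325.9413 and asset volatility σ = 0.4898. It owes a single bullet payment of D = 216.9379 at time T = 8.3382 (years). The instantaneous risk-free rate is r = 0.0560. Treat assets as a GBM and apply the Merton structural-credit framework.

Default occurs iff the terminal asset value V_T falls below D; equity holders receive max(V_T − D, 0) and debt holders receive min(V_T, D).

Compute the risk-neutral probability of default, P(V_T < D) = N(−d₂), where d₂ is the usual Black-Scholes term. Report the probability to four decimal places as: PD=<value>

PD=0.5355

d₁ = [ln(V₀/D) + (r + σ²/2)T] / (σ√T)
   = [ln(325.9413/216.9379) + (0.0560 + 0.5·0.4898²)·8.3382] / (0.4898·√8.3382)
   = [0.407106 + 1.467123] / 1.414344 = 1.325158
d₂ = d₁ − σ√T = 1.325158 − 1.414344 = -0.089185
risk-neutral PD = N(−d₂) = N(0.089185) = 0.535533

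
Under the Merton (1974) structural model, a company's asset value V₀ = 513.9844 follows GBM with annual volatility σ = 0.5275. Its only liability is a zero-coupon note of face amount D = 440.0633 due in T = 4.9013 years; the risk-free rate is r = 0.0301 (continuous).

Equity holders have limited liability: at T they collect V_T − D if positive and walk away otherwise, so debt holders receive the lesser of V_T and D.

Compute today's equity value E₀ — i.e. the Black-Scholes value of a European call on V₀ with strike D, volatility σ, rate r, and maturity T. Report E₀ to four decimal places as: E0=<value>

E0=269.8870

d₁ = [ln(V₀/D) + (r + σ²/2)T] / (σ√T)
   = [ln(513.9844/440.0633) + (0.0301 + 0.5·0.5275²)·4.9013] / (0.5275·√4.9013)
   = [0.155274 + 0.829438] / 1.167826 = 0.843201
d₂ = d₁ − σ√T = 0.843201 − 1.167826 = -0.324625
N(d₁) = 0.800442,  N(d₂) = 0.372733,  e^(−rT) = 0.862837
E₀ = V₀·N(d₁) − D·e^(−rT)·N(d₂)
   = 513.9844·0.800442 − 440.0633·0.862837·0.372733 = 269.887036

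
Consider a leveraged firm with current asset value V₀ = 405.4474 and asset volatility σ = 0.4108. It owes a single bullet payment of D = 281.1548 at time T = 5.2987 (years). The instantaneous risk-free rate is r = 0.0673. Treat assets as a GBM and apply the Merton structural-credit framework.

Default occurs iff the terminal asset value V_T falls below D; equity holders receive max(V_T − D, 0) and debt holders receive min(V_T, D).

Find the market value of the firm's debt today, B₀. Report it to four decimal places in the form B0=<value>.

B0=164.7773

d₁ = [ln(V₀/D) + (r + σ²/2)T] / (σ√T)
   = [ln(405.4474/281.1548) + (0.0673 + 0.5·0.4108²)·5.2987] / (0.4108·√5.2987)
   = [0.366086 + 0.803698] / 0.945617 = 1.237059
d₂ = d₁ − σ√T = 1.237059 − 0.945617 = 0.291442
N(d₁) = 0.891967,  N(d₂) = 0.614644,  e^(−rT) = 0.700051
E₀ = V₀·N(d₁) − D·e^(−rT)·N(d₂)
   = 405.4474·0.891967 − 281.1548·0.700051·0.614644 = 240.670127
B₀ = V₀ − E₀ = 405.4474 − 240.670127 = 164.777273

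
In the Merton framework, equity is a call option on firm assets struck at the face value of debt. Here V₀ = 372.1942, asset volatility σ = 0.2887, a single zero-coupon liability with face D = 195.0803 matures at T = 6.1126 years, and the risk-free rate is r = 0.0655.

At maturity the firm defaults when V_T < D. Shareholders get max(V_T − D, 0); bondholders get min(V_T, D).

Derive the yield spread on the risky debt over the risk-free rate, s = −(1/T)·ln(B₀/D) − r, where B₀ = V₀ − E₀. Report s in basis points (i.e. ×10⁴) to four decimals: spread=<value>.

d₁ = [ln(V₀/D) + (r + σ²/2)T] / (σ√T)
   = [ln(372.1942/195.0803) + (0.0655 + 0.5·0.2887²)·6.1126] / (0.2887·√6.1126)
   = [0.646004 + 0.655111] / 0.713772 = 1.822871
d₂ = d₁ − σ√T = 1.822871 − 0.713772 = 1.109099
N(d₁) = 0.965839,  N(d₂) = 0.866306,  e^(−rT) = 0.670069
E₀ = V₀·N(d₁) − D·e^(−rT)·N(d₂)
   = 372.1942·0.965839 − 195.0803·0.670069·0.866306 = 246.238411
B₀ = V₀ − E₀ = 372.1942 − 246.238411 = 125.955789
spread = −(1/T)·ln(B₀/D) − r = −(1/6.1126)·ln(125.955789/195.0803) − 0.0655 = 0.00607025
in basis points: 0.00607025 × 10⁴ = 60.7025 bp

spread=60.7025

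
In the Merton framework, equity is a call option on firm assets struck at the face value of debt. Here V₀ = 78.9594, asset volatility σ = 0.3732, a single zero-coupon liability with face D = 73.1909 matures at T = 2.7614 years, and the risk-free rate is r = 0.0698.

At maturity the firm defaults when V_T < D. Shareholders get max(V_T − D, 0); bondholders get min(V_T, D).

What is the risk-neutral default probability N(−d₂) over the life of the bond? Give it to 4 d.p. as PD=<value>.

d₁ = [ln(V₀/D) + (r + σ²/2)T] / (σ√T)
   = [ln(78.9594/73.1909) + (0.0698 + 0.5·0.3732²)·2.7614] / (0.3732·√2.7614)
   = [0.075863 + 0.385047] / 0.620164 = 0.743207
d₂ = d₁ − σ√T = 0.743207 − 0.620164 = 0.123043
risk-neutral PD = N(−d₂) = N(-0.123043) = 0.451036

PD=0.4510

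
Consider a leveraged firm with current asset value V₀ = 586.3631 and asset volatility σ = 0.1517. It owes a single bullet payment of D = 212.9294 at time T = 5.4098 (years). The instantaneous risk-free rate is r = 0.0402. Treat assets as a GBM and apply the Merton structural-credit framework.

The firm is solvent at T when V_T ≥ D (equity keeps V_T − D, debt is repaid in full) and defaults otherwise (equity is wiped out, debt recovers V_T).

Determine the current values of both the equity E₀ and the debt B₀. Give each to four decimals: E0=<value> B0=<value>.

E0=415.0578 B0=171.3053

d₁ = [ln(V₀/D) + (r + σ²/2)T] / (σ√T)
   = [ln(586.3631/212.9294) + (0.0402 + 0.5·0.1517²)·5.4098] / (0.1517·√5.4098)
   = [1.012979 + 0.279722] / 0.352839 = 3.663714
d₂ = d₁ − σ√T = 3.663714 − 0.352839 = 3.310876
N(d₁) = 0.999876,  N(d₂) = 0.999535,  e^(−rT) = 0.804549
E₀ = V₀·N(d₁) − D·e^(−rT)·N(d₂)
   = 586.3631·0.999876 − 212.9294·0.804549·0.999535 = 415.057843
B₀ = V₀ − E₀ = 586.3631 − 415.057843 = 171.305257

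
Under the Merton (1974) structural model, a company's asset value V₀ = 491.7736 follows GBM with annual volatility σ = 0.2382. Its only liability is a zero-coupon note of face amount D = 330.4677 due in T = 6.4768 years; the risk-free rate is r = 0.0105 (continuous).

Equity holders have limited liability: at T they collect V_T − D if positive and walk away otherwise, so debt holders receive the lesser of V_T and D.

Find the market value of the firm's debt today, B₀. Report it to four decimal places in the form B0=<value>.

d₁ = [ln(V₀/D) + (r + σ²/2)T] / (σ√T)
   = [ln(491.7736/330.4677) + (0.0105 + 0.5·0.2382²)·6.4768] / (0.2382·√6.4768)
   = [0.397510 + 0.251751] / 0.606208 = 1.071018
d₂ = d₁ − σ√T = 1.071018 − 0.606208 = 0.464810
N(d₁) = 0.857919,  N(d₂) = 0.678966,  e^(−rT) = 0.934254
E₀ = V₀·N(d₁) − D·e^(−rT)·N(d₂)
   = 491.7736·0.857919 − 330.4677·0.934254·0.678966 = 212.277460
B₀ = V₀ − E₀ = 491.7736 − 212.277460 = 279.496140

B0=279.4961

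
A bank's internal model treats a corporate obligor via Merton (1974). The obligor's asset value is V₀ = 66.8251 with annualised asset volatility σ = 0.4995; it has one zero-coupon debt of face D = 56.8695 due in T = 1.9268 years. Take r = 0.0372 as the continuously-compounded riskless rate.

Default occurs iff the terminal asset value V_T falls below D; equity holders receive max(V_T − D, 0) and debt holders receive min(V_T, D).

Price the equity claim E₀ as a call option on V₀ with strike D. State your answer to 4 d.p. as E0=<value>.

d₁ = [ln(V₀/D) + (r + σ²/2)T] / (σ√T)
   = [ln(66.8251/56.8695) + (0.0372 + 0.5·0.4995²)·1.9268] / (0.4995·√1.9268)
   = [0.161320 + 0.312046] / 0.693352 = 0.682720
d₂ = d₁ − σ√T = 0.682720 − 0.693352 = -0.010632
N(d₁) = 0.752608,  N(d₂) = 0.495758,  e^(−rT) = 0.930832
E₀ = V₀·N(d₁) − D·e^(−rT)·N(d₂)
   = 66.8251·0.752608 − 56.8695·0.930832·0.495758 = 24.049677

E0=24.0497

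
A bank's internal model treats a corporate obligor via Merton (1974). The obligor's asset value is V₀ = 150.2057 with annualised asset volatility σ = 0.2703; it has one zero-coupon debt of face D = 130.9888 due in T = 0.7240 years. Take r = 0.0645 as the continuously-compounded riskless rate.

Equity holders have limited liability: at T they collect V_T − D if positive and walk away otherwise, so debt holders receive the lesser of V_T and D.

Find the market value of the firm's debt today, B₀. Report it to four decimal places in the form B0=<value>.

B0=121.2271

d₁ = [ln(V₀/D) + (r + σ²/2)T] / (σ√T)
   = [ln(150.2057/130.9888) + (0.0645 + 0.5·0.2703²)·0.7240] / (0.2703·√0.7240)
   = [0.136894 + 0.073146] / 0.229993 = 0.913245
d₂ = d₁ − σ√T = 0.913245 − 0.229993 = 0.683252
N(d₁) = 0.819443,  N(d₂) = 0.752776,  e^(−rT) = 0.954376
E₀ = V₀·N(d₁) − D·e^(−rT)·N(d₂)
   = 150.2057·0.819443 − 130.9888·0.954376·0.752776 = 28.978605
B₀ = V₀ − E₀ = 150.2057 − 28.978605 = 121.227095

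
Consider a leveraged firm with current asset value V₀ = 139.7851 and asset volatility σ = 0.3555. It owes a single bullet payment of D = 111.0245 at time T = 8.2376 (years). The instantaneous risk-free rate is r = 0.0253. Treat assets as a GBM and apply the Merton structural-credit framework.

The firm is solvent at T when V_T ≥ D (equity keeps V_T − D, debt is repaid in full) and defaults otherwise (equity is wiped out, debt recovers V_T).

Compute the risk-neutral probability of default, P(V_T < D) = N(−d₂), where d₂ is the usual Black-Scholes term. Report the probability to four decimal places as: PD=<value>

d₁ = [ln(V₀/D) + (r + σ²/2)T] / (σ√T)
   = [ln(139.7851/111.0245) + (0.0253 + 0.5·0.3555²)·8.2376] / (0.3555·√8.2376)
   = [0.230355 + 0.728946] / 1.020328 = 0.940189
d₂ = d₁ − σ√T = 0.940189 − 1.020328 = -0.080139
risk-neutral PD = N(−d₂) = N(0.080139) = 0.531937

PD=0.5319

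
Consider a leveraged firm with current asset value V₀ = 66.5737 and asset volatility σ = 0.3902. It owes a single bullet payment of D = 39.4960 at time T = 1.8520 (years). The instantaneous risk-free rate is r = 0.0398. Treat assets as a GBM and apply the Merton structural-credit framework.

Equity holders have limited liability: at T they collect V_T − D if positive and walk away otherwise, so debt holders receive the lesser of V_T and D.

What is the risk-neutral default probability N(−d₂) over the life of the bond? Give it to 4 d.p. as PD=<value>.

PD=0.1959

d₁ = [ln(V₀/D) + (r + σ²/2)T] / (σ√T)
   = [ln(66.5737/39.4960) + (0.0398 + 0.5·0.3902²)·1.8520] / (0.3902·√1.8520)
   = [0.522110 + 0.214699] / 0.531016 = 1.387545
d₂ = d₁ − σ√T = 1.387545 − 0.531016 = 0.856529
risk-neutral PD = N(−d₂) = N(-0.856529) = 0.195853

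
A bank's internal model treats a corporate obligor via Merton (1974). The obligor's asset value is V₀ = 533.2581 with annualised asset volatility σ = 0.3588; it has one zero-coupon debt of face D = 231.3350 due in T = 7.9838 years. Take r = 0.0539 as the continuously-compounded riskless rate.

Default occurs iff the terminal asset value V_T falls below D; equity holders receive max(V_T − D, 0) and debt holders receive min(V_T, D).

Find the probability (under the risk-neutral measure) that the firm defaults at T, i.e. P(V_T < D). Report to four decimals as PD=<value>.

PD=0.2292

d₁ = [ln(V₀/D) + (r + σ²/2)T] / (σ√T)
   = [ln(533.2581/231.3350) + (0.0539 + 0.5·0.3588²)·7.9838] / (0.3588·√7.9838)
   = [0.835139 + 0.944234] / 1.013812 = 1.755131
d₂ = d₁ − σ√T = 1.755131 − 1.013812 = 0.741320
risk-neutral PD = N(−d₂) = N(-0.741320) = 0.229250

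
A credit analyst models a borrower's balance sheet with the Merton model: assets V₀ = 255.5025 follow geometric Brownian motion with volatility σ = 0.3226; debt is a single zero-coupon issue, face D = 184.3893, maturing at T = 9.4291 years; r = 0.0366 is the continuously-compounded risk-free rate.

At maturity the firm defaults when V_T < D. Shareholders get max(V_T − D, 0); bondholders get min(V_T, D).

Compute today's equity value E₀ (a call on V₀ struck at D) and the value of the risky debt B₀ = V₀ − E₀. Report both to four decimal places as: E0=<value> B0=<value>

E0=150.0043 B0=105.4982

d₁ = [ln(V₀/D) + (r + σ²/2)T] / (σ√T)
   = [ln(255.5025/184.3893) + (0.0366 + 0.5·0.3226²)·9.4291] / (0.3226·√9.4291)
   = [0.326183 + 0.835752] / 0.990603 = 1.172957
d₂ = d₁ − σ√T = 1.172957 − 0.990603 = 0.182355
N(d₁) = 0.879594,  N(d₂) = 0.572348,  e^(−rT) = 0.708146
E₀ = V₀·N(d₁) − D·e^(−rT)·N(d₂)
   = 255.5025·0.879594 − 184.3893·0.708146·0.572348 = 150.004299
B₀ = V₀ − E₀ = 255.5025 − 150.004299 = 105.498201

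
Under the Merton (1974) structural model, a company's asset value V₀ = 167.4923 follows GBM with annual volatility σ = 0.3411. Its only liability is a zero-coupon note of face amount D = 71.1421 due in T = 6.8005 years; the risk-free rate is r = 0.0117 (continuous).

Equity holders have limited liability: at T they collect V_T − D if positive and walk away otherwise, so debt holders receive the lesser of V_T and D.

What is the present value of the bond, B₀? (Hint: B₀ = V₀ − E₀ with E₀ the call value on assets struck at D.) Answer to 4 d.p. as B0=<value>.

d₁ = [ln(V₀/D) + (r + σ²/2)T] / (σ√T)
   = [ln(167.4923/71.1421) + (0.0117 + 0.5·0.3411²)·6.8005] / (0.3411·√6.8005)
   = [0.856258 + 0.475182] / 0.889513 = 1.496820
d₂ = d₁ − σ√T = 1.496820 − 0.889513 = 0.607307
N(d₁) = 0.932780,  N(d₂) = 0.728177,  e^(−rT) = 0.923517
E₀ = V₀·N(d₁) − D·e^(−rT)·N(d₂)
   = 167.4923·0.932780 − 71.1421·0.923517·0.728177 = 108.391568
B₀ = V₀ − E₀ = 167.4923 − 108.391568 = 59.100732

B0=59.1007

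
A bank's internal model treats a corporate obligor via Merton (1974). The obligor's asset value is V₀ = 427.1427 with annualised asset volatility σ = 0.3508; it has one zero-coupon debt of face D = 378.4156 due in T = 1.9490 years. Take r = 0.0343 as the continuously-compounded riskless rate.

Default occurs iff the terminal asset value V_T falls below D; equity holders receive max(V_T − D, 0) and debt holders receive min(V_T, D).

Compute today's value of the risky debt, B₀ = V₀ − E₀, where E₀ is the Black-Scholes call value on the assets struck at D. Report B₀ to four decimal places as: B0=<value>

B0=309.6271

d₁ = [ln(V₀/D) + (r + σ²/2)T] / (σ√T)
   = [ln(427.1427/378.4156) + (0.0343 + 0.5·0.3508²)·1.9490] / (0.3508·√1.9490)
   = [0.121125 + 0.186773] / 0.489740 = 0.628698
d₂ = d₁ − σ√T = 0.628698 − 0.489740 = 0.138958
N(d₁) = 0.735227,  N(d₂) = 0.555258,  e^(−rT) = 0.935335
E₀ = V₀·N(d₁) − D·e^(−rT)·N(d₂)
   = 427.1427·0.735227 − 378.4156·0.935335·0.555258 = 117.515593
B₀ = V₀ − E₀ = 427.1427 − 117.515593 = 309.627107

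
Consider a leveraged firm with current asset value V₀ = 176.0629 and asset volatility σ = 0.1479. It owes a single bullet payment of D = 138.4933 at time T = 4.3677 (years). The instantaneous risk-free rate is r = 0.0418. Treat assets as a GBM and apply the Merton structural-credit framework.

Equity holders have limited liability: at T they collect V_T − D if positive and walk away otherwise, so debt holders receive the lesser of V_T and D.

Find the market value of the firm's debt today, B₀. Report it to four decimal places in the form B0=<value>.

B0=113.6611

d₁ = [ln(V₀/D) + (r + σ²/2)T] / (σ√T)
   = [ln(176.0629/138.4933) + (0.0418 + 0.5·0.1479²)·4.3677] / (0.1479·√4.3677)
   = [0.240019 + 0.230340] / 0.309097 = 1.521723
d₂ = d₁ − σ√T = 1.521723 − 0.309097 = 1.212626
N(d₁) = 0.935961,  N(d₂) = 0.887364,  e^(−rT) = 0.833126
E₀ = V₀·N(d₁) − D·e^(−rT)·N(d₂)
   = 176.0629·0.935961 − 138.4933·0.833126·0.887364 = 62.401794
B₀ = V₀ − E₀ = 176.0629 − 62.401794 = 113.661106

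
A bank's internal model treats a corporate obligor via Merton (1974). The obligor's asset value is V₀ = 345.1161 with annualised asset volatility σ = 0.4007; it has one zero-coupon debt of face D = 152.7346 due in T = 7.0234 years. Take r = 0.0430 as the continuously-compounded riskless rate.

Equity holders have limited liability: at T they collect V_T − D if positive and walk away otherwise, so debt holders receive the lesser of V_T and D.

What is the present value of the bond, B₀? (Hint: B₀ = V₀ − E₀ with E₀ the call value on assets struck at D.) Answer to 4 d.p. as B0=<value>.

d₁ = [ln(V₀/D) + (r + σ²/2)T] / (σ√T)
   = [ln(345.1161/152.7346) + (0.0430 + 0.5·0.4007²)·7.0234] / (0.4007·√7.0234)
   = [0.815179 + 0.865846] / 1.061923 = 1.583001
d₂ = d₁ − σ√T = 1.583001 − 1.061923 = 0.521078
N(d₁) = 0.943289,  N(d₂) = 0.698844,  e^(−rT) = 0.739333
E₀ = V₀·N(d₁) − D·e^(−rT)·N(d₂)
   = 345.1161·0.943289 − 152.7346·0.739333·0.698844 = 246.629654
B₀ = V₀ − E₀ = 345.1161 − 246.629654 = 98.486446

B0=98.4864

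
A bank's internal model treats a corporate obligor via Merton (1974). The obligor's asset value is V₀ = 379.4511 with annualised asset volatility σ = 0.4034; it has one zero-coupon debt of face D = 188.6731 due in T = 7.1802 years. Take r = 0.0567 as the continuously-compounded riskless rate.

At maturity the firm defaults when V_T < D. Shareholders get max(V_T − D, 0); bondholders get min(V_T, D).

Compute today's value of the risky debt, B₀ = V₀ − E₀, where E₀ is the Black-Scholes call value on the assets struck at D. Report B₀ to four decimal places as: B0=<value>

B0=108.4306

d₁ = [ln(V₀/D) + (r + σ²/2)T] / (σ√T)
   = [ln(379.4511/188.6731) + (0.0567 + 0.5·0.4034²)·7.1802] / (0.4034·√7.1802)
   = [0.698710 + 0.991340] / 1.080946 = 1.563491
d₂ = d₁ − σ√T = 1.563491 − 1.080946 = 0.482544
N(d₁) = 0.941031,  N(d₂) = 0.685290,  e^(−rT) = 0.665566
E₀ = V₀·N(d₁) − D·e^(−rT)·N(d₂)
   = 379.4511·0.941031 − 188.6731·0.665566·0.685290 = 271.020462
B₀ = V₀ − E₀ = 379.4511 − 271.020462 = 108.430638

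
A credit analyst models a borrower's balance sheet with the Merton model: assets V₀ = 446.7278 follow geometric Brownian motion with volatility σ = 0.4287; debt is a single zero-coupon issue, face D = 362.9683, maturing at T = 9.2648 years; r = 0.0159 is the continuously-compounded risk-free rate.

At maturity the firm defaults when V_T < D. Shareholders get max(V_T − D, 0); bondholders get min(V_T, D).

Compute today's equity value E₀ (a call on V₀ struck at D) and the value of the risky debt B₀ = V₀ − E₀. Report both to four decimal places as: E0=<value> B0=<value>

E0=257.1718 B0=189.5560

d₁ = [ln(V₀/D) + (r + σ²/2)T] / (σ√T)
   = [ln(446.7278/362.9683) + (0.0159 + 0.5·0.4287²)·9.2648] / (0.4287·√9.2648)
   = [0.207634 + 0.998670] / 1.304883 = 0.924454
d₂ = d₁ − σ√T = 0.924454 − 1.304883 = -0.380429
N(d₁) = 0.822375,  N(d₂) = 0.351813,  e^(−rT) = 0.863026
E₀ = V₀·N(d₁) − D·e^(−rT)·N(d₂)
   = 446.7278·0.822375 − 362.9683·0.863026·0.351813 = 257.171781
B₀ = V₀ − E₀ = 446.7278 − 257.171781 = 189.556019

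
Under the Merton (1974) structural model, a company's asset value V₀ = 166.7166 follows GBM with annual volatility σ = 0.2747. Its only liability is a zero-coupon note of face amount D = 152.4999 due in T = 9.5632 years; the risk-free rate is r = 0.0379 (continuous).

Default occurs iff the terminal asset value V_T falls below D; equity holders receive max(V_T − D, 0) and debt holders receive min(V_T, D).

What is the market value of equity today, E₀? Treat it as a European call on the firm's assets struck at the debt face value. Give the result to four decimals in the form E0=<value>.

d₁ = [ln(V₀/D) + (r + σ²/2)T] / (σ√T)
   = [ln(166.7166/152.4999) + (0.0379 + 0.5·0.2747²)·9.5632] / (0.2747·√9.5632)
   = [0.089131 + 0.723265] / 0.849494 = 0.956330
d₂ = d₁ − σ√T = 0.956330 − 0.849494 = 0.106836
N(d₁) = 0.830547,  N(d₂) = 0.542541,  e^(−rT) = 0.695972
E₀ = V₀·N(d₁) − D·e^(−rT)·N(d₂)
   = 166.7166·0.830547 − 152.4999·0.695972·0.542541 = 80.883085

E0=80.8831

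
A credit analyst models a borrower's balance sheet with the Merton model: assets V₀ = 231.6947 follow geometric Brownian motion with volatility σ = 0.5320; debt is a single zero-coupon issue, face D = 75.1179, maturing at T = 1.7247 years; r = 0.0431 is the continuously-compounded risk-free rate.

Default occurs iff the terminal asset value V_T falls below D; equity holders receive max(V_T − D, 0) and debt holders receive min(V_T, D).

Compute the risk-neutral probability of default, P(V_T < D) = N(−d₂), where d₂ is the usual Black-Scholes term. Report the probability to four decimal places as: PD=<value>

PD=0.0855

d₁ = [ln(V₀/D) + (r + σ²/2)T] / (σ√T)
   = [ln(231.6947/75.1179) + (0.0431 + 0.5·0.5320²)·1.7247] / (0.5320·√1.7247)
   = [1.126362 + 0.318400] / 0.698664 = 2.067892
d₂ = d₁ − σ√T = 2.067892 − 0.698664 = 1.369228
risk-neutral PD = N(−d₂) = N(-1.369228) = 0.085464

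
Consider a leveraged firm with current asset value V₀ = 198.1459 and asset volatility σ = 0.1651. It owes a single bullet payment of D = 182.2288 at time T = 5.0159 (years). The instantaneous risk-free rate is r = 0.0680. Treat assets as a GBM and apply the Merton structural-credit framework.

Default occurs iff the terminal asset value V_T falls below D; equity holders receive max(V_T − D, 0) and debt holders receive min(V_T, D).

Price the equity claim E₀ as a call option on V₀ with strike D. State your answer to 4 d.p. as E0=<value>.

d₁ = [ln(V₀/D) + (r + σ²/2)T] / (σ√T)
   = [ln(198.1459/182.2288) + (0.0680 + 0.5·0.1651²)·5.0159] / (0.1651·√5.0159)
   = [0.083741 + 0.409443] / 0.369761 = 1.333789
d₂ = d₁ − σ√T = 1.333789 − 0.369761 = 0.964027
N(d₁) = 0.908863,  N(d₂) = 0.832484,  e^(−rT) = 0.711001
E₀ = V₀·N(d₁) − D·e^(−rT)·N(d₂)
   = 198.1459·0.908863 − 182.2288·0.711001·0.832484 = 72.226880

E0=72.2269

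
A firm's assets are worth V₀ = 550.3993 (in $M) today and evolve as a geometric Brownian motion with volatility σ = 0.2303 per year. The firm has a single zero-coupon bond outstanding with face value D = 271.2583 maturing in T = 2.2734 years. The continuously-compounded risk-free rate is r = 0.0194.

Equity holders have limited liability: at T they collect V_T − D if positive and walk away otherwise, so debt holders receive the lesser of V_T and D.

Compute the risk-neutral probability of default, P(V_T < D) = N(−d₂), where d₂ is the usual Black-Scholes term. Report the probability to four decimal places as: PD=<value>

PD=0.0232

d₁ = [ln(V₀/D) + (r + σ²/2)T] / (σ√T)
   = [ln(550.3993/271.2583) + (0.0194 + 0.5·0.2303²)·2.2734] / (0.2303·√2.2734)
   = [0.707573 + 0.104392] / 0.347242 = 2.338328
d₂ = d₁ − σ√T = 2.338328 − 0.347242 = 1.991086
risk-neutral PD = N(−d₂) = N(-1.991086) = 0.023236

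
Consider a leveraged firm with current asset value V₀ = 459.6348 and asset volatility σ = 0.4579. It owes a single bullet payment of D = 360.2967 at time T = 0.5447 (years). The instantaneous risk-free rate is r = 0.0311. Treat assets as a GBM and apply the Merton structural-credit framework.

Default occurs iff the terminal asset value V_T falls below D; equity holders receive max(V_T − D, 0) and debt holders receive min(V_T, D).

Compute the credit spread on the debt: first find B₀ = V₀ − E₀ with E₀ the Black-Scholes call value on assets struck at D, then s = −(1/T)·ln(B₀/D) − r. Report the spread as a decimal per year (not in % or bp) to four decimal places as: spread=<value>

d₁ = [ln(V₀/D) + (r + σ²/2)T] / (σ√T)
   = [ln(459.6348/360.2967) + (0.0311 + 0.5·0.4579²)·0.5447] / (0.4579·√0.5447)
   = [0.243504 + 0.074044] / 0.337948 = 0.939639
d₂ = d₁ − σ√T = 0.939639 − 0.337948 = 0.601692
N(d₁) = 0.826299,  N(d₂) = 0.726310,  e^(−rT) = 0.983203
E₀ = V₀·N(d₁) − D·e^(−rT)·N(d₂)
   = 459.6348·0.826299 − 360.2967·0.983203·0.726310 = 122.504112
B₀ = V₀ − E₀ = 459.6348 − 122.504112 = 337.130688
spread = −(1/T)·ln(B₀/D) − r = −(1/0.5447)·ln(337.130688/360.2967) − 0.0311 = 0.09090699

spread=0.0909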